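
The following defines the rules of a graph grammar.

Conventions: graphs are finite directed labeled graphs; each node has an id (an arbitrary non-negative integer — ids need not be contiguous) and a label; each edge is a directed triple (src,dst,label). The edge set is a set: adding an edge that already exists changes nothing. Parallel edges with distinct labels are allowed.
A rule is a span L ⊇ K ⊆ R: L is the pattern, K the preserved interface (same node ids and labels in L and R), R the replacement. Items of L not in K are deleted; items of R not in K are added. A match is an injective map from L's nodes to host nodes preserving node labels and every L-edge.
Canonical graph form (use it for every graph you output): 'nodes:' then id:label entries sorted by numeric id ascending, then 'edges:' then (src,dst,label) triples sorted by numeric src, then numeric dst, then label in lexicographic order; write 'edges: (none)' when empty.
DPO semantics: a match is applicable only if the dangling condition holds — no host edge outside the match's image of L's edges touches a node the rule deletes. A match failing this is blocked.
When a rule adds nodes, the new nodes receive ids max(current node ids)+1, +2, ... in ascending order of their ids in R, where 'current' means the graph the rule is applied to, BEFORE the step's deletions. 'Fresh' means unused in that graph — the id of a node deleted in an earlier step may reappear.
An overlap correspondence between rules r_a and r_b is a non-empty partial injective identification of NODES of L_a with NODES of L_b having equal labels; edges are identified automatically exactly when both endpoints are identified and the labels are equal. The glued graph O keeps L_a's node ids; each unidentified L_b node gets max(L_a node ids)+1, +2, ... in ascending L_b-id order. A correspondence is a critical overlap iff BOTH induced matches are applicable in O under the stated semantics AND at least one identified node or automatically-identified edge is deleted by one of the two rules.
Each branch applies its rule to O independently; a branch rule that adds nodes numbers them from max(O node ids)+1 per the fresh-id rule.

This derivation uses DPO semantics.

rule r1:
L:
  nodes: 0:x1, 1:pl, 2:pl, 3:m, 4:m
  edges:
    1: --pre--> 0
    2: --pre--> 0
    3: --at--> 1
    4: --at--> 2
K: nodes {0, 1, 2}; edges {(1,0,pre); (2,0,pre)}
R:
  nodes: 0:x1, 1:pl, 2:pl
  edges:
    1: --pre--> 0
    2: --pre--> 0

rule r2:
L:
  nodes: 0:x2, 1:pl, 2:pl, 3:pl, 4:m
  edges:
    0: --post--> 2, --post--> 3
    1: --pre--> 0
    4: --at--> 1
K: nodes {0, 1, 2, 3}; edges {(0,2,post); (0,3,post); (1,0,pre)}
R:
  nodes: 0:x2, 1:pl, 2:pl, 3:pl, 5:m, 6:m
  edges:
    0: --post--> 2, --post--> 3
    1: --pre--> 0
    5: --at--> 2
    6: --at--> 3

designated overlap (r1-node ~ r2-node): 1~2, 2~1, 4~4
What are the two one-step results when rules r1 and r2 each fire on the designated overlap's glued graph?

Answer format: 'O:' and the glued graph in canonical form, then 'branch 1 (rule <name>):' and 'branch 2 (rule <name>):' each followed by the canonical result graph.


O:
nodes: 0:x1, 1:pl, 2:pl, 3:m, 4:m, 5:x2, 6:pl
edges: (1,0,pre); (2,0,pre); (2,5,pre); (3,1,at); (4,2,at); (5,1,post); (5,6,post)
branch 1 (rule r1):
nodes: 0:x1, 1:pl, 2:pl, 5:x2, 6:pl
edges: (1,0,pre); (2,0,pre); (2,5,pre); (5,1,post); (5,6,post)
branch 2 (rule r2):
nodes: 0:x1, 1:pl, 2:pl, 3:m, 5:x2, 6:pl, 7:m, 8:m
edges: (1,0,pre); (2,0,pre); (2,5,pre); (3,1,at); (5,1,post); (5,6,post); (7,1,at); (8,6,at)


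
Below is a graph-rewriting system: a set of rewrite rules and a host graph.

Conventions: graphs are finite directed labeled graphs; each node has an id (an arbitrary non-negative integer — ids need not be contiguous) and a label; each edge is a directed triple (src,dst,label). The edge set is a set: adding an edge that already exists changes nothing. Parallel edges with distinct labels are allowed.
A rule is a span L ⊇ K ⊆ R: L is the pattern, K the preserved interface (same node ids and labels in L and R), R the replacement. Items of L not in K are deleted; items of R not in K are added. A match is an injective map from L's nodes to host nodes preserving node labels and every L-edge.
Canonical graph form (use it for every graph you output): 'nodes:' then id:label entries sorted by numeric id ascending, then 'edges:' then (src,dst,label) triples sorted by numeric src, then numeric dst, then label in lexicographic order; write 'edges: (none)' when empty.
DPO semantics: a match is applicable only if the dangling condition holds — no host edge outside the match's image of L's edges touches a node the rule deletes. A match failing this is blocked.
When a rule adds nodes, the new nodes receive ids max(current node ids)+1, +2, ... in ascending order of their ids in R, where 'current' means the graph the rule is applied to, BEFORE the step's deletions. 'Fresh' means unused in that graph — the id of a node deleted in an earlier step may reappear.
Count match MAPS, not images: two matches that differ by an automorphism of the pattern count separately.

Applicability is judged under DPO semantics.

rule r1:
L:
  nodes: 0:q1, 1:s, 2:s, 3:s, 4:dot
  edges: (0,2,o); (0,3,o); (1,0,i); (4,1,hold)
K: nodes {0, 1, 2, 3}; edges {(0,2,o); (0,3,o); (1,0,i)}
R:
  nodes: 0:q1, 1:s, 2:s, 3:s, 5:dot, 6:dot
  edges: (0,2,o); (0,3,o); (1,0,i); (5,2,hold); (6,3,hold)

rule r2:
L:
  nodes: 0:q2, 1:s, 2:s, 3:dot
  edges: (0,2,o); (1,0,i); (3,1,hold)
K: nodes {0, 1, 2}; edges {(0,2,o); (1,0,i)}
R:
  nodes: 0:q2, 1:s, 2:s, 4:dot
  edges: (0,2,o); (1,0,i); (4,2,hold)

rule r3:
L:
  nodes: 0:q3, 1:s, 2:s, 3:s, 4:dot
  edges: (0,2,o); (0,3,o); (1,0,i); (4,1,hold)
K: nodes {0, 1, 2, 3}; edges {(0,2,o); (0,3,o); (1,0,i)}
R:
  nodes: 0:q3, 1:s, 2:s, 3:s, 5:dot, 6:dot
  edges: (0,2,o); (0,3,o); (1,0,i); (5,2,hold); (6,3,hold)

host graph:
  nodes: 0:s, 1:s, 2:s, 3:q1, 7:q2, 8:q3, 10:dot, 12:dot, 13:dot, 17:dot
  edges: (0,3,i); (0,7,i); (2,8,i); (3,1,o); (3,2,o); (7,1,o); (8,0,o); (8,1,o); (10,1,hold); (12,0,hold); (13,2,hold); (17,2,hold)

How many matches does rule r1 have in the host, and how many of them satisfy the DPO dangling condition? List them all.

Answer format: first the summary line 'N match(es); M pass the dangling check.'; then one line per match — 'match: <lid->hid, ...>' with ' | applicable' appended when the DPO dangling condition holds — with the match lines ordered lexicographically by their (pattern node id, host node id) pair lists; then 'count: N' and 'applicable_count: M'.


2 match(es); 2 pass the dangling check.
match: 0->3, 1->0, 2->1, 3->2, 4->12 | applicable
match: 0->3, 1->0, 2->2, 3->1, 4->12 | applicable
count: 2
applicable_count: 2


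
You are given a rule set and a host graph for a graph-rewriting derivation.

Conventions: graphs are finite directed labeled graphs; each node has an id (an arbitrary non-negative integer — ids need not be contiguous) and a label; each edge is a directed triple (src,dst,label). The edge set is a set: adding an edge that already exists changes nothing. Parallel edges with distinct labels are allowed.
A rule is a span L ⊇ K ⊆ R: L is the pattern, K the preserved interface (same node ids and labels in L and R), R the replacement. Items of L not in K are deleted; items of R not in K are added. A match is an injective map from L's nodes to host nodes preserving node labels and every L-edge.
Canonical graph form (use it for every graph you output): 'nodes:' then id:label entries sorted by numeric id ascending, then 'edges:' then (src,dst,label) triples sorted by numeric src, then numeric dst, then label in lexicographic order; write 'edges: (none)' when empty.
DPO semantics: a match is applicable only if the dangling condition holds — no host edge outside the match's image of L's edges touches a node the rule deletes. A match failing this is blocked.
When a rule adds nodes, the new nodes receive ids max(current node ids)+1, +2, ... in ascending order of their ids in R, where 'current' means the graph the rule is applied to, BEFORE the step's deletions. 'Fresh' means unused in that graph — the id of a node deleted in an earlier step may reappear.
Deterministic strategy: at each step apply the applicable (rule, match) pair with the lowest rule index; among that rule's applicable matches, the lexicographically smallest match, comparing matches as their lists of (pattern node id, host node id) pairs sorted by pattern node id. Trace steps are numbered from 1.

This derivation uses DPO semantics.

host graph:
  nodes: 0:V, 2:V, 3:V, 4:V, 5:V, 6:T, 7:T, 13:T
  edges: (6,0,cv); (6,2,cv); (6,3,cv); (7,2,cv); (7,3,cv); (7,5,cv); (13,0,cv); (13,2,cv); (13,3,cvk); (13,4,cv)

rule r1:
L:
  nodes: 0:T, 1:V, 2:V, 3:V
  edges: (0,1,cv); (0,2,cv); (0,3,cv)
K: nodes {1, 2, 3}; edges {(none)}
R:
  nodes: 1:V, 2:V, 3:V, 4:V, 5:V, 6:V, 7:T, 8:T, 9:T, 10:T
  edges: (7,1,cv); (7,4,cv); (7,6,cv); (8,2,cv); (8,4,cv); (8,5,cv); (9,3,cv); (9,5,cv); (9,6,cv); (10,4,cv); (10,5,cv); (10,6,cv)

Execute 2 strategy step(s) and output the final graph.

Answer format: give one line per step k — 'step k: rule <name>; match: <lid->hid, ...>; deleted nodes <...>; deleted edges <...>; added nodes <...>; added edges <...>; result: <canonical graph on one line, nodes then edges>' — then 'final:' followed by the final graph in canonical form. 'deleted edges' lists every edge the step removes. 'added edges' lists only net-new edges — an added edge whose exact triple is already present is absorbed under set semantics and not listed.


step 1: rule r1; match: 0->6, 1->0, 2->2, 3->3; deleted nodes 6; deleted edges (6,0,cv); (6,2,cv); (6,3,cv); added nodes 14, 15, 16, 17, 18, 19, 20; added edges (17,0,cv); (17,14,cv); (17,16,cv); (18,2,cv); (18,14,cv); (18,15,cv); (19,3,cv); (19,15,cv); (19,16,cv); (20,14,cv); (20,15,cv); (20,16,cv); result: nodes: 0:V, 2:V, 3:V, 4:V, 5:V, 7:T, 13:T, 14:V, 15:V, 16:V, 17:T, 18:T, 19:T, 20:T edges: (7,2,cv); (7,3,cv); (7,5,cv); (13,0,cv); (13,2,cv); (13,3,cvk); (13,4,cv); (17,0,cv); (17,14,cv); (17,16,cv); (18,2,cv); (18,14,cv); (18,15,cv); (19,3,cv); (19,15,cv); (19,16,cv); (20,14,cv); (20,15,cv); (20,16,cv)
step 2: rule r1; match: 0->7, 1->2, 2->3, 3->5; deleted nodes 7; deleted edges (7,2,cv); (7,3,cv); (7,5,cv); added nodes 21, 22, 23, 24, 25, 26, 27; added edges (24,2,cv); (24,21,cv); (24,23,cv); (25,3,cv); (25,21,cv); (25,22,cv); (26,5,cv); (26,22,cv); (26,23,cv); (27,21,cv); (27,22,cv); (27,23,cv); result: nodes: 0:V, 2:V, 3:V, 4:V, 5:V, 13:T, 14:V, 15:V, 16:V, 17:T, 18:T, 19:T, 20:T, 21:V, 22:V, 23:V, 24:T, 25:T, 26:T, 27:T edges: (13,0,cv); (13,2,cv); (13,3,cvk); (13,4,cv); (17,0,cv); (17,14,cv); (17,16,cv); (18,2,cv); (18,14,cv); (18,15,cv); (19,3,cv); (19,15,cv); (19,16,cv); (20,14,cv); (20,15,cv); (20,16,cv); (24,2,cv); (24,21,cv); (24,23,cv); (25,3,cv); (25,21,cv); (25,22,cv); (26,5,cv); (26,22,cv); (26,23,cv); (27,21,cv); (27,22,cv); (27,23,cv)
final:
nodes: 0:V, 2:V, 3:V, 4:V, 5:V, 13:T, 14:V, 15:V, 16:V, 17:T, 18:T, 19:T, 20:T, 21:V, 22:V, 23:V, 24:T, 25:T, 26:T, 27:T
edges: (13,0,cv); (13,2,cv); (13,3,cvk); (13,4,cv); (17,0,cv); (17,14,cv); (17,16,cv); (18,2,cv); (18,14,cv); (18,15,cv); (19,3,cv); (19,15,cv); (19,16,cv); (20,14,cv); (20,15,cv); (20,16,cv); (24,2,cv); (24,21,cv); (24,23,cv); (25,3,cv); (25,21,cv); (25,22,cv); (26,5,cv); (26,22,cv); (26,23,cv); (27,21,cv); (27,22,cv); (27,23,cv)


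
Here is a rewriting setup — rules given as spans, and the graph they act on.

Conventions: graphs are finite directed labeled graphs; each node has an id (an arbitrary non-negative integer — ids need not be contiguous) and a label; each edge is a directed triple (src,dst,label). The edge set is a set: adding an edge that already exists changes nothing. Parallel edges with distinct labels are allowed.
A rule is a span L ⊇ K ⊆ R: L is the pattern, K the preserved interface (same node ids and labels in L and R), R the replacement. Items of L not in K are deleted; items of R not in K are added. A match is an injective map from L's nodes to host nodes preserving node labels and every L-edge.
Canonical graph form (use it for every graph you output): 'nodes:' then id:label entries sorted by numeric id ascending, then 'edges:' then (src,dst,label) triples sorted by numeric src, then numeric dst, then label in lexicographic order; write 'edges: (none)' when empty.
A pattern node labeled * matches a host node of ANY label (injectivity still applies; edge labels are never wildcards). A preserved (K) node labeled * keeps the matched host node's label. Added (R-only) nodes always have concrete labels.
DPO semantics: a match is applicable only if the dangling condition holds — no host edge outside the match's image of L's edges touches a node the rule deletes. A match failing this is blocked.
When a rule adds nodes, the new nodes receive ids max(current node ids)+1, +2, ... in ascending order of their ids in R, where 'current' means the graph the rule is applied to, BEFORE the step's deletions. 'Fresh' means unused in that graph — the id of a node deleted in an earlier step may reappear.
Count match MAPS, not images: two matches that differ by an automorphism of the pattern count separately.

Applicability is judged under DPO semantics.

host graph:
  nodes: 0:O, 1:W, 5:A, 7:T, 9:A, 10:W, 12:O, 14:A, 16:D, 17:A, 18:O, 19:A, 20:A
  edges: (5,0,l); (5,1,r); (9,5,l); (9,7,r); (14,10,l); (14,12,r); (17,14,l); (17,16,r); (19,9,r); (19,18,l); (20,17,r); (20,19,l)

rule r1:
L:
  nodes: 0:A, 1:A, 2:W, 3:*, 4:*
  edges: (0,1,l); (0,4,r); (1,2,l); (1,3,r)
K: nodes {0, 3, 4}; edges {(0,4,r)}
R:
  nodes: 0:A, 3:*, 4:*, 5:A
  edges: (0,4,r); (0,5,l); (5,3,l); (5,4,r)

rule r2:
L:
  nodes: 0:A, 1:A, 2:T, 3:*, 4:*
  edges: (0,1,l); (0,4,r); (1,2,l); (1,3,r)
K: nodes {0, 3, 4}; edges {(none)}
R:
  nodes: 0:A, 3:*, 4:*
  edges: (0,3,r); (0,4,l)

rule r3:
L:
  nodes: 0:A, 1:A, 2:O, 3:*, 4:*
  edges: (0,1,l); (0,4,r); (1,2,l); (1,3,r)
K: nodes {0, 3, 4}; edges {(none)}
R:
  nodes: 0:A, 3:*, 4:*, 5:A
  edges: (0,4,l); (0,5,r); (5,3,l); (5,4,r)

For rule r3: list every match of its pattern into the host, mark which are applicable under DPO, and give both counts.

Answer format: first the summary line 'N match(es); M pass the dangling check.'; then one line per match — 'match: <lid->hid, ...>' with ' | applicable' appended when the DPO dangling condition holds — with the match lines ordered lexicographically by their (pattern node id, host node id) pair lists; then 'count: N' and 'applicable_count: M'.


2 match(es); 2 pass the dangling check.
match: 0->9, 1->5, 2->0, 3->1, 4->7 | applicable
match: 0->20, 1->19, 2->18, 3->9, 4->17 | applicable
count: 2
applicable_count: 2


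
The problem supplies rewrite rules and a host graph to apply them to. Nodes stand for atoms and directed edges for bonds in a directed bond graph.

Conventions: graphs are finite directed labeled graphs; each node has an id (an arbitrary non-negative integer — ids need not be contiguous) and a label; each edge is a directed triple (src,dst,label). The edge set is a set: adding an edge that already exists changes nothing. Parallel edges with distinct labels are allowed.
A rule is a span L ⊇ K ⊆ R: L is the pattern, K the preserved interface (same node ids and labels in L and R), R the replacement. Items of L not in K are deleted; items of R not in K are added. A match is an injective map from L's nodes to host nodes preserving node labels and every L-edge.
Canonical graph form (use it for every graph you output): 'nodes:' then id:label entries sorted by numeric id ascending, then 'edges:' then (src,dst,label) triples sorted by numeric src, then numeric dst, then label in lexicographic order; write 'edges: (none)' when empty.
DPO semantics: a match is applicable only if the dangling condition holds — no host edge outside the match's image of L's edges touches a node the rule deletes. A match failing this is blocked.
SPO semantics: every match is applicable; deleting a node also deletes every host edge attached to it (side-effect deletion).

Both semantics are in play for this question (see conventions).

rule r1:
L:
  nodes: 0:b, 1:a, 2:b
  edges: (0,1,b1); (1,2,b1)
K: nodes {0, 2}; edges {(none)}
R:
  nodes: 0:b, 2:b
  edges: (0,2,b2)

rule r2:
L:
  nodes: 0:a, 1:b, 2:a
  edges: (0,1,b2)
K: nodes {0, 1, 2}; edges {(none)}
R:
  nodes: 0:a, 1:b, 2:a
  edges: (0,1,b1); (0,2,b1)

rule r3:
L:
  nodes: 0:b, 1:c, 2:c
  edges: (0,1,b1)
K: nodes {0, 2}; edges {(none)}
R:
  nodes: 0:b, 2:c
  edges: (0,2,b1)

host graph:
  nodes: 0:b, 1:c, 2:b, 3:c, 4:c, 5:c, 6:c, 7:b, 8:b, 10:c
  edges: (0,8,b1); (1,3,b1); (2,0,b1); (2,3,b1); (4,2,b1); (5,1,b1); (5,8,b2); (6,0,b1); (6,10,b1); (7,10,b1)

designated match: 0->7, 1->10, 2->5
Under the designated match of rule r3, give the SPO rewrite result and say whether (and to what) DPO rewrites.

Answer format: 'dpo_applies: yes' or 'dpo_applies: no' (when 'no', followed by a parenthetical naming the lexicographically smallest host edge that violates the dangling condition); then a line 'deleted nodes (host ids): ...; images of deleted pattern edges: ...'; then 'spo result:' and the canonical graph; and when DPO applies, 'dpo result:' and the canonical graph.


dpo_applies: no
(the rule deletes node 10, which keeps host edge (6,10,b1) outside the match image — the dangling condition fails, DPO blocks; SPO proceeds and side-deletes such edges)
deleted nodes (host ids): 10; images of deleted pattern edges: (7,10,b1)
spo result:
nodes: 0:b, 1:c, 2:b, 3:c, 4:c, 5:c, 6:c, 7:b, 8:b
edges: (0,8,b1); (1,3,b1); (2,0,b1); (2,3,b1); (4,2,b1); (5,1,b1); (5,8,b2); (6,0,b1); (7,5,b1)


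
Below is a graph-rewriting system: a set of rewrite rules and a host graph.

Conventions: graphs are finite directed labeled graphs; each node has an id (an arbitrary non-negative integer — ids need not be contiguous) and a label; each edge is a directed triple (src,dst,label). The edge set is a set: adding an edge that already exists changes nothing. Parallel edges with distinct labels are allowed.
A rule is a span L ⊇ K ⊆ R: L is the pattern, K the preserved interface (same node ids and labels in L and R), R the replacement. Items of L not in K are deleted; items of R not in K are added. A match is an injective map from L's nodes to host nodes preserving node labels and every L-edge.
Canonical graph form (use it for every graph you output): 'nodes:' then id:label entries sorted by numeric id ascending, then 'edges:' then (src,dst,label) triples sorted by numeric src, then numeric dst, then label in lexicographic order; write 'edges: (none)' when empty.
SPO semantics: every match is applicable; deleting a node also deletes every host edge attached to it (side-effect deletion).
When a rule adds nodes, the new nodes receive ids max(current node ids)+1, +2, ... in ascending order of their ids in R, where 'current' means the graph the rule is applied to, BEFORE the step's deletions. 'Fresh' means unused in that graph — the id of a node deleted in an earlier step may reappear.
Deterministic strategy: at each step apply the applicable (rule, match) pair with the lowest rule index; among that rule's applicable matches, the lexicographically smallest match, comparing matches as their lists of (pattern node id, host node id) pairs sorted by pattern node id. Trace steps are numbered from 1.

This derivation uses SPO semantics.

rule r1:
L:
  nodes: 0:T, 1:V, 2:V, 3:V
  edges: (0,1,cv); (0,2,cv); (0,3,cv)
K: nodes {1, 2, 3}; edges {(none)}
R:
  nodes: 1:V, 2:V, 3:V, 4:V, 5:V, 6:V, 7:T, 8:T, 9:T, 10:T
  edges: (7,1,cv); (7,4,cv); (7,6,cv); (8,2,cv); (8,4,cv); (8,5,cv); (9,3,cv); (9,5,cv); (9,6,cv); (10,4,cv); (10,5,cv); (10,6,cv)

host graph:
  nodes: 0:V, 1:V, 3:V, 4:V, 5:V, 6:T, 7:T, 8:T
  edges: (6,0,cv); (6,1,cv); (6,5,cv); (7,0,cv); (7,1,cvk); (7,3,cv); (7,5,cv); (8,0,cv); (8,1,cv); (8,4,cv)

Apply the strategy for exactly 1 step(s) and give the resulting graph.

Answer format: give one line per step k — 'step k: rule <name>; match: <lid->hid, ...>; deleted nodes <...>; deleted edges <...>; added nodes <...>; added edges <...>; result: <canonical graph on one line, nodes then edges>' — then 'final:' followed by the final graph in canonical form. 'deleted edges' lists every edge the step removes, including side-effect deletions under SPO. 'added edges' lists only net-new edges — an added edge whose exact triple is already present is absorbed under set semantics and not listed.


step 1: rule r1; match: 0->6, 1->0, 2->1, 3->5; deleted nodes 6; deleted edges (6,0,cv); (6,1,cv); (6,5,cv); added nodes 9, 10, 11, 12, 13, 14, 15; added edges (12,0,cv); (12,9,cv); (12,11,cv); (13,1,cv); (13,9,cv); (13,10,cv); (14,5,cv); (14,10,cv); (14,11,cv); (15,9,cv); (15,10,cv); (15,11,cv); result: nodes: 0:V, 1:V, 3:V, 4:V, 5:V, 7:T, 8:T, 9:V, 10:V, 11:V, 12:T, 13:T, 14:T, 15:T edges: (7,0,cv); (7,1,cvk); (7,3,cv); (7,5,cv); (8,0,cv); (8,1,cv); (8,4,cv); (12,0,cv); (12,9,cv); (12,11,cv); (13,1,cv); (13,9,cv); (13,10,cv); (14,5,cv); (14,10,cv); (14,11,cv); (15,9,cv); (15,10,cv); (15,11,cv)
final:
nodes: 0:V, 1:V, 3:V, 4:V, 5:V, 7:T, 8:T, 9:V, 10:V, 11:V, 12:T, 13:T, 14:T, 15:T
edges: (7,0,cv); (7,1,cvk); (7,3,cv); (7,5,cv); (8,0,cv); (8,1,cv); (8,4,cv); (12,0,cv); (12,9,cv); (12,11,cv); (13,1,cv); (13,9,cv); (13,10,cv); (14,5,cv); (14,10,cv); (14,11,cv); (15,9,cv); (15,10,cv); (15,11,cv)


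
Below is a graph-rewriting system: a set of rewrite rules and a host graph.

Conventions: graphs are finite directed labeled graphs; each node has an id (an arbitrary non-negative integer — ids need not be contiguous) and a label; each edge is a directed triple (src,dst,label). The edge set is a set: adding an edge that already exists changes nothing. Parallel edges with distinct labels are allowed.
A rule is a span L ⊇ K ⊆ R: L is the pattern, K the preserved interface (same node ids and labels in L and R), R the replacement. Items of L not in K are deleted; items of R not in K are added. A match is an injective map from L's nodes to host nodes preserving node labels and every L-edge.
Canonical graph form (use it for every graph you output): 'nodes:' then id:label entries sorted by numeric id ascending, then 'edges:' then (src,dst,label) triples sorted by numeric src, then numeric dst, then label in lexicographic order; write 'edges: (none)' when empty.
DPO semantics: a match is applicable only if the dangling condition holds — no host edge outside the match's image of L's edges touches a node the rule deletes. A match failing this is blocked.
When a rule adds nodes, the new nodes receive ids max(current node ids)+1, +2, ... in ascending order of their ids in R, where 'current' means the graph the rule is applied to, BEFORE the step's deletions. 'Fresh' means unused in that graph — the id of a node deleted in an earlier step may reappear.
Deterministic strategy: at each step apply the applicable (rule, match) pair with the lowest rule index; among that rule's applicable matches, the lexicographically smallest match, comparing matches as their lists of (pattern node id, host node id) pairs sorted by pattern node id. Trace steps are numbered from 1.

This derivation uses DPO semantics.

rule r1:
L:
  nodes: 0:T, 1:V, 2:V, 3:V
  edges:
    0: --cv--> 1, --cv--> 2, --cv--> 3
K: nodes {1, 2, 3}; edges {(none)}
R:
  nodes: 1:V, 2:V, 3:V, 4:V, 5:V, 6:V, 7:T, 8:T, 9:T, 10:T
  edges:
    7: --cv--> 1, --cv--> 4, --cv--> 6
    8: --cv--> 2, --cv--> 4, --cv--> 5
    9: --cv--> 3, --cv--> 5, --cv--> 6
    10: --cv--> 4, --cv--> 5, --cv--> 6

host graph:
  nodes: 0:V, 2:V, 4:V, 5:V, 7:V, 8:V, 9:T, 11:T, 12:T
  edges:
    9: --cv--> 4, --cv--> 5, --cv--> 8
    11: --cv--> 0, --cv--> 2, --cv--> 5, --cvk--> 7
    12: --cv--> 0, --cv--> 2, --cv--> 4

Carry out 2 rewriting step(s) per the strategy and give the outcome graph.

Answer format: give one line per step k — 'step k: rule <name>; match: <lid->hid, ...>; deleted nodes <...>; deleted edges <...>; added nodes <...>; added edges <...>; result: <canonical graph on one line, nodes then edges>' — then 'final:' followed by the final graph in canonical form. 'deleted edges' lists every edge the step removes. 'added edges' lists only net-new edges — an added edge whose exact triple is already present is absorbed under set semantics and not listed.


step 1: rule r1; match: 0->9, 1->4, 2->5, 3->8; deleted nodes 9; deleted edges (9,4,cv); (9,5,cv); (9,8,cv); added nodes 13, 14, 15, 16, 17, 18, 19; added edges (16,4,cv); (16,13,cv); (16,15,cv); (17,5,cv); (17,13,cv); (17,14,cv); (18,8,cv); (18,14,cv); (18,15,cv); (19,13,cv); (19,14,cv); (19,15,cv); result: nodes: 0:V, 2:V, 4:V, 5:V, 7:V, 8:V, 11:T, 12:T, 13:V, 14:V, 15:V, 16:T, 17:T, 18:T, 19:T edges: (11,0,cv); (11,2,cv); (11,5,cv); (11,7,cvk); (12,0,cv); (12,2,cv); (12,4,cv); (16,4,cv); (16,13,cv); (16,15,cv); (17,5,cv); (17,13,cv); (17,14,cv); (18,8,cv); (18,14,cv); (18,15,cv); (19,13,cv); (19,14,cv); (19,15,cv)
step 2: rule r1; match: 0->12, 1->0, 2->2, 3->4; deleted nodes 12; deleted edges (12,0,cv); (12,2,cv); (12,4,cv); added nodes 20, 21, 22, 23, 24, 25, 26; added edges (23,0,cv); (23,20,cv); (23,22,cv); (24,2,cv); (24,20,cv); (24,21,cv); (25,4,cv); (25,21,cv); (25,22,cv); (26,20,cv); (26,21,cv); (26,22,cv); result: nodes: 0:V, 2:V, 4:V, 5:V, 7:V, 8:V, 11:T, 13:V, 14:V, 15:V, 16:T, 17:T, 18:T, 19:T, 20:V, 21:V, 22:V, 23:T, 24:T, 25:T, 26:T edges: (11,0,cv); (11,2,cv); (11,5,cv); (11,7,cvk); (16,4,cv); (16,13,cv); (16,15,cv); (17,5,cv); (17,13,cv); (17,14,cv); (18,8,cv); (18,14,cv); (18,15,cv); (19,13,cv); (19,14,cv); (19,15,cv); (23,0,cv); (23,20,cv); (23,22,cv); (24,2,cv); (24,20,cv); (24,21,cv); (25,4,cv); (25,21,cv); (25,22,cv); (26,20,cv); (26,21,cv); (26,22,cv)
final:
nodes: 0:V, 2:V, 4:V, 5:V, 7:V, 8:V, 11:T, 13:V, 14:V, 15:V, 16:T, 17:T, 18:T, 19:T, 20:V, 21:V, 22:V, 23:T, 24:T, 25:T, 26:T
edges: (11,0,cv); (11,2,cv); (11,5,cv); (11,7,cvk); (16,4,cv); (16,13,cv); (16,15,cv); (17,5,cv); (17,13,cv); (17,14,cv); (18,8,cv); (18,14,cv); (18,15,cv); (19,13,cv); (19,14,cv); (19,15,cv); (23,0,cv); (23,20,cv); (23,22,cv); (24,2,cv); (24,20,cv); (24,21,cv); (25,4,cv); (25,21,cv); (25,22,cv); (26,20,cv); (26,21,cv); (26,22,cv)


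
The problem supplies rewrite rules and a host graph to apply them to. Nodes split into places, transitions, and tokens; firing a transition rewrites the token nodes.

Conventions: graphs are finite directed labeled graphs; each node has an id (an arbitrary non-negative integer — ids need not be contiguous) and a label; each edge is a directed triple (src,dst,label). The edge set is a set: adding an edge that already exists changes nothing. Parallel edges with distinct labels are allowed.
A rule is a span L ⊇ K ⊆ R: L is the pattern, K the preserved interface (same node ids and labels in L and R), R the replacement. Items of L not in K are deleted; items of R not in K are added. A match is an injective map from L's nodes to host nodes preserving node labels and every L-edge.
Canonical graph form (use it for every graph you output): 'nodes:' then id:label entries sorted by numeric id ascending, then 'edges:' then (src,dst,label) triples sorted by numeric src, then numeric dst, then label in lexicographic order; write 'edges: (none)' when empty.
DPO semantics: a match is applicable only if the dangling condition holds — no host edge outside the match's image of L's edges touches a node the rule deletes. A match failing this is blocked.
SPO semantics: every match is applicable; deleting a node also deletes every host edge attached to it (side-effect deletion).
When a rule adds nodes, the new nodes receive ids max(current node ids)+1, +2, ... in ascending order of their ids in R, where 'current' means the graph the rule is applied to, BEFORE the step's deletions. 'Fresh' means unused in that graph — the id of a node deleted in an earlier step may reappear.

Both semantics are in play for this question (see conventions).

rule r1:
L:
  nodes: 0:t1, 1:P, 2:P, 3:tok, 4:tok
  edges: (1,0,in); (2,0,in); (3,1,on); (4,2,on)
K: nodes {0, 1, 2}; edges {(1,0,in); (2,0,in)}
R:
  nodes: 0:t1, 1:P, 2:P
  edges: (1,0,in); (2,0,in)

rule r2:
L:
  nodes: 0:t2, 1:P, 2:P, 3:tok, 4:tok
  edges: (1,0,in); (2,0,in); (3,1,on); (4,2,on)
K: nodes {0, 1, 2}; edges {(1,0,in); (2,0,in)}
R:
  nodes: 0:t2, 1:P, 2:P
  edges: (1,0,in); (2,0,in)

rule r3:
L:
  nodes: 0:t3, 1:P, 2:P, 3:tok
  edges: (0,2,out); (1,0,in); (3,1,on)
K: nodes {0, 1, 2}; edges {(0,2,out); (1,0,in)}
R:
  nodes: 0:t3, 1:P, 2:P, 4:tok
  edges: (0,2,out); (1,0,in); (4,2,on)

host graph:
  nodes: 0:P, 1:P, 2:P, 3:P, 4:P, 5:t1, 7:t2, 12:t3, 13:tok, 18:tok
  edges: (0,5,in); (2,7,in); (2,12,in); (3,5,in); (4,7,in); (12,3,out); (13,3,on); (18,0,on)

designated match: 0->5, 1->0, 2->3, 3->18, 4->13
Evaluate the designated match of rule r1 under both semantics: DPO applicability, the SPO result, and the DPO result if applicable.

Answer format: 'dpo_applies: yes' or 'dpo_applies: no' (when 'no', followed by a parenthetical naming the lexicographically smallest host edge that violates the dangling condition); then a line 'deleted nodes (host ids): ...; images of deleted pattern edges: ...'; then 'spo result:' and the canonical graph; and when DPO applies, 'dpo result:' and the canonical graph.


dpo_applies: yes
deleted nodes (host ids): 13, 18; images of deleted pattern edges: (13,3,on); (18,0,on)
spo result:
nodes: 0:P, 1:P, 2:P, 3:P, 4:P, 5:t1, 7:t2, 12:t3
edges: (0,5,in); (2,7,in); (2,12,in); (3,5,in); (4,7,in); (12,3,out)
dpo result:
nodes: 0:P, 1:P, 2:P, 3:P, 4:P, 5:t1, 7:t2, 12:t3
edges: (0,5,in); (2,7,in); (2,12,in); (3,5,in); (4,7,in); (12,3,out)


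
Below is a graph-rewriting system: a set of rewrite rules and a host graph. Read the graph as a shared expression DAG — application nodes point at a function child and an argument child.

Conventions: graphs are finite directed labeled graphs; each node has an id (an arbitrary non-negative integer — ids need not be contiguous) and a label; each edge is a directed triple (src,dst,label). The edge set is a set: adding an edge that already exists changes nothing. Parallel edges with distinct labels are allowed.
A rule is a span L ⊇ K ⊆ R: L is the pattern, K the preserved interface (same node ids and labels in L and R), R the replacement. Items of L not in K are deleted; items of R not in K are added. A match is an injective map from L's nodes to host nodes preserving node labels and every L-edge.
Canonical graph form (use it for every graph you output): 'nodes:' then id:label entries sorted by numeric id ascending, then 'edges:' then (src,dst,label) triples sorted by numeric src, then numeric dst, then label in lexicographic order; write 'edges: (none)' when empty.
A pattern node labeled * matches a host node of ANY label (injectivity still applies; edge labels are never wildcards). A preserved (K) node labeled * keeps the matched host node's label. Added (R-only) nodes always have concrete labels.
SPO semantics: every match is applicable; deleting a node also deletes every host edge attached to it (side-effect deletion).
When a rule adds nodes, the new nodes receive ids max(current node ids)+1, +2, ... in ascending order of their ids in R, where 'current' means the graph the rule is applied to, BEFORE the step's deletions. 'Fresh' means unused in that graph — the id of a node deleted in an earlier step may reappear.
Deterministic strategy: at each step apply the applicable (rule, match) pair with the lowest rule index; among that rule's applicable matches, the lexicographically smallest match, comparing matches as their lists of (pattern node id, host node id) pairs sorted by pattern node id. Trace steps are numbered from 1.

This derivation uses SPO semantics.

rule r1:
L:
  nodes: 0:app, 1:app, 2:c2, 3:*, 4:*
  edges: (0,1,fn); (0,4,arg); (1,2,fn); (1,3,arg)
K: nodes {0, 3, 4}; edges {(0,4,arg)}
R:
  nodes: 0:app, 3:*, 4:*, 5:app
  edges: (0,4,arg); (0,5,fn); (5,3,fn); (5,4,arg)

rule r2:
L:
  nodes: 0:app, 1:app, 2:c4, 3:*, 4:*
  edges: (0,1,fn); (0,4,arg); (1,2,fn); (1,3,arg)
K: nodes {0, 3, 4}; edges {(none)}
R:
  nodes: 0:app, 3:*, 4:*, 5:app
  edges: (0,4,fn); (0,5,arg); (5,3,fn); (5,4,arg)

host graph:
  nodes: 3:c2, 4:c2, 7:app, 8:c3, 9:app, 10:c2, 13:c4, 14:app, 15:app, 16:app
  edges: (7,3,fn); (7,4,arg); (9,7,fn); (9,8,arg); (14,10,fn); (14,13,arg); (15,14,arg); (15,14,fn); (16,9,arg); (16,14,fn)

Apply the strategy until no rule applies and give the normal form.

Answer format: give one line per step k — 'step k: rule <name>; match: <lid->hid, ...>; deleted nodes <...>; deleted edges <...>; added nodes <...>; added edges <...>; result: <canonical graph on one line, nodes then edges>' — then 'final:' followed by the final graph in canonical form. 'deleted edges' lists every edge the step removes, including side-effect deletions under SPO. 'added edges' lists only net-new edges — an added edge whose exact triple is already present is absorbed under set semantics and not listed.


step 1: rule r1; match: 0->9, 1->7, 2->3, 3->4, 4->8; deleted nodes 3, 7; deleted edges (7,3,fn); (7,4,arg); (9,7,fn); added nodes 17; added edges (9,17,fn); (17,4,fn); (17,8,arg); result: nodes: 4:c2, 8:c3, 9:app, 10:c2, 13:c4, 14:app, 15:app, 16:app, 17:app edges: (9,8,arg); (9,17,fn); (14,10,fn); (14,13,arg); (15,14,arg); (15,14,fn); (16,9,arg); (16,14,fn); (17,4,fn); (17,8,arg)
step 2: rule r1; match: 0->16, 1->14, 2->10, 3->13, 4->9; deleted nodes 10, 14; deleted edges (14,10,fn); (14,13,arg); (15,14,arg); (15,14,fn); (16,14,fn); added nodes 18; added edges (16,18,fn); (18,9,arg); (18,13,fn); result: nodes: 4:c2, 8:c3, 9:app, 13:c4, 15:app, 16:app, 17:app, 18:app edges: (9,8,arg); (9,17,fn); (16,9,arg); (16,18,fn); (17,4,fn); (17,8,arg); (18,9,arg); (18,13,fn)
final:
nodes: 4:c2, 8:c3, 9:app, 13:c4, 15:app, 16:app, 17:app, 18:app
edges: (9,8,arg); (9,17,fn); (16,9,arg); (16,18,fn); (17,4,fn); (17,8,arg); (18,9,arg); (18,13,fn)


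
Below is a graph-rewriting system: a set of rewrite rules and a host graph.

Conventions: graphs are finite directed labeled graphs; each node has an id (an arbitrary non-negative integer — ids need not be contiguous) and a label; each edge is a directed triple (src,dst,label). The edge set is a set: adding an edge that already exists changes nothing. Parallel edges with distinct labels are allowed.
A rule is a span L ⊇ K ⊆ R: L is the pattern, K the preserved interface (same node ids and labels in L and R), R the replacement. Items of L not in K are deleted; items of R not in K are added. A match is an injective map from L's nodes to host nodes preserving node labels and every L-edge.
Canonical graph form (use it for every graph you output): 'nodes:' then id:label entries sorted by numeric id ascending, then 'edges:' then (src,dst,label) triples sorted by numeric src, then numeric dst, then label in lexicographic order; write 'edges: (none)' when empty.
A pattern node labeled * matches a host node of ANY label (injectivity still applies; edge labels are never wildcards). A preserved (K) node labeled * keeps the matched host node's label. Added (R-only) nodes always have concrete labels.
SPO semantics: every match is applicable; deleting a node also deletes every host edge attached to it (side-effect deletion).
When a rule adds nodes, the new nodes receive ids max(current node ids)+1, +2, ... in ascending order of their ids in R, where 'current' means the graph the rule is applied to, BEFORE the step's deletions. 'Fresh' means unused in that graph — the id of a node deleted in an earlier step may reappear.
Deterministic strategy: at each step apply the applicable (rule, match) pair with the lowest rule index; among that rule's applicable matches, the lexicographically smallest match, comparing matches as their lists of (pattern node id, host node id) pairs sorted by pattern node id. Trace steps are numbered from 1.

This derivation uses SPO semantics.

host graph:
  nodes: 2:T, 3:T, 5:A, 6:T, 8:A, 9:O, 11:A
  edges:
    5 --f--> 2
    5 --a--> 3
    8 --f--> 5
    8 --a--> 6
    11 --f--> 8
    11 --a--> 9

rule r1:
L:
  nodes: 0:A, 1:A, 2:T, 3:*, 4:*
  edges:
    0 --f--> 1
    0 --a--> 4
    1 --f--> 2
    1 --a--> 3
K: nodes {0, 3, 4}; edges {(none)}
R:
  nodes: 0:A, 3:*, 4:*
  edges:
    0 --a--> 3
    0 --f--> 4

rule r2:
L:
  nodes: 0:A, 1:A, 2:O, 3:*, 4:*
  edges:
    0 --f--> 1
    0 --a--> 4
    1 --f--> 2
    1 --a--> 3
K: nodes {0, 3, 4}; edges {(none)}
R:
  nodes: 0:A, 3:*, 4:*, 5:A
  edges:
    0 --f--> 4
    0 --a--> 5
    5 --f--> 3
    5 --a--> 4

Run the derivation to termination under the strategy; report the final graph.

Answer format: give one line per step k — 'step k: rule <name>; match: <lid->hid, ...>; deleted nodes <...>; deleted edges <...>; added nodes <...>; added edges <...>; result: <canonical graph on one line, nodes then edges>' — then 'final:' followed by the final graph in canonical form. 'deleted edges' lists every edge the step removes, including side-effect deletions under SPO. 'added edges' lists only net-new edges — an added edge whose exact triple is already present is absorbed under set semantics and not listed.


step 1: rule r1; match: 0->8, 1->5, 2->2, 3->3, 4->6; deleted nodes 2, 5; deleted edges (5,2,f); (5,3,a); (8,5,f); (8,6,a); added nodes (none); added edges (8,3,a); (8,6,f); result: nodes: 3:T, 6:T, 8:A, 9:O, 11:A edges: (8,3,a); (8,6,f); (11,8,f); (11,9,a)
step 2: rule r1; match: 0->11, 1->8, 2->6, 3->3, 4->9; deleted nodes 6, 8; deleted edges (8,3,a); (8,6,f); (11,8,f); (11,9,a); added nodes (none); added edges (11,3,a); (11,9,f); result: nodes: 3:T, 9:O, 11:A edges: (11,3,a); (11,9,f)
final:
nodes: 3:T, 9:O, 11:A
edges: (11,3,a); (11,9,f)


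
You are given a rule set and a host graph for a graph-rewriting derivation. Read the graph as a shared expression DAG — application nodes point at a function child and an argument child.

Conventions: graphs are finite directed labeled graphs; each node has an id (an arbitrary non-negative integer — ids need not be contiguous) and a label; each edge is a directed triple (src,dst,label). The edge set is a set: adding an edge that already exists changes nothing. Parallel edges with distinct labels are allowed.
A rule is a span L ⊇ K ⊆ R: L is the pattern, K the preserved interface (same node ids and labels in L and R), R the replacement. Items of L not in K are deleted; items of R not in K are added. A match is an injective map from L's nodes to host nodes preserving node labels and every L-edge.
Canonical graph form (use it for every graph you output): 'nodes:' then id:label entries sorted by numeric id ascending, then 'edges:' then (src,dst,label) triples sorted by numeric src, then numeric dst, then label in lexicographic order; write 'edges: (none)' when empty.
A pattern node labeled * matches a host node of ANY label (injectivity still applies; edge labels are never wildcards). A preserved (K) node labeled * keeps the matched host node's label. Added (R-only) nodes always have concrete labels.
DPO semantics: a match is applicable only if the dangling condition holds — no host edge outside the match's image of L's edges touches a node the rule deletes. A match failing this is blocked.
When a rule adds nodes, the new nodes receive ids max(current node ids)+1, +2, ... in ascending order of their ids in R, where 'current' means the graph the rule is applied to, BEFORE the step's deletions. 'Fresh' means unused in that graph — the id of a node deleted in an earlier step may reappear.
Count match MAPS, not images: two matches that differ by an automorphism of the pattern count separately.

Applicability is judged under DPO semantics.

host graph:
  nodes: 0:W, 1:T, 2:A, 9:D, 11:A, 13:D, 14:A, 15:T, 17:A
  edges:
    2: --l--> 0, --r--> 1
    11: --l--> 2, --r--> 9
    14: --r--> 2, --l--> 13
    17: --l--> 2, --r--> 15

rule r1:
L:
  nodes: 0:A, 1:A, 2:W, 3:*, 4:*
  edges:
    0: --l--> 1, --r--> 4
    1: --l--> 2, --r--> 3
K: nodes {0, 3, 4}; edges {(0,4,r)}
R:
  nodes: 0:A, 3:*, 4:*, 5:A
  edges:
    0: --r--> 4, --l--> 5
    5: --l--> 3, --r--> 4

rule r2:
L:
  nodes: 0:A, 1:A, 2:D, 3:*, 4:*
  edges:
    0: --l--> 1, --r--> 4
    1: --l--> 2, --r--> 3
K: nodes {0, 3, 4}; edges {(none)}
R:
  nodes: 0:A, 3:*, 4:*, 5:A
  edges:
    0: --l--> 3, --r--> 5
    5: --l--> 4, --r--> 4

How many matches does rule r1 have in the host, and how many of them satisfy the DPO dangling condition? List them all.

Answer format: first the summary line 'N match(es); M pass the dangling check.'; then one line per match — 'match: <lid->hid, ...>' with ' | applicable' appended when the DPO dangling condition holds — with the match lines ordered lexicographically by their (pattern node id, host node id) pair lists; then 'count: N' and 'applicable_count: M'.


2 match(es); 0 pass the dangling check.
match: 0->11, 1->2, 2->0, 3->1, 4->9
match: 0->17, 1->2, 2->0, 3->1, 4->15
count: 2
applicable_count: 0
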